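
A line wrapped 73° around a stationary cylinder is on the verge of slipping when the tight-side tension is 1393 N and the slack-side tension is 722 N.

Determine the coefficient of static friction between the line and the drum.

T₂/T₁ = e^{μβ} → μ = ln(T₂/T₁)/β.
β = 73° = 1.274 rad.
μ = ln(1393/722)/1.274 = ln(1.929)/1.274 = 0.516.

μ ≈ 0.516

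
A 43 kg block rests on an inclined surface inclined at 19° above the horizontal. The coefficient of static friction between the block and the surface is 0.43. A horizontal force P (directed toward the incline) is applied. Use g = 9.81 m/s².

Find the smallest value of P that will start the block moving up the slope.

P ≈ 383 N

At impending motion up the slope, friction acts down-slope at its limit: f = μ_s N.
Perpendicular to the incline: N = m g cos θ + P sin θ.
Along the incline: P cos θ = m g sin θ + μ_s N = m g sin θ + μ_s (m g cos θ + P sin θ).
Solving, P (cos θ − μ_s sin θ) = m g (sin θ + μ_s cos θ), so P = 43×9.81×(sin 19° + 0.43 cos 19°)/(cos 19° − 0.43 sin 19°) = 422×0.7321/0.8055 = 383 N.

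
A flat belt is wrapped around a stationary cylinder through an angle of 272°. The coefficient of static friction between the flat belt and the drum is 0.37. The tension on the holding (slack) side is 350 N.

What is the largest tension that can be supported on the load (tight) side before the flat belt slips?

T_max ≈ 2030 N

At impending slip the capstan equation gives T₂/T₁ = e^{μβ} with β in radians.
β = 272° × π/180 = 4.747 rad.
e^{μβ} = e^{0.37×4.747} = 5.792.
T₂ = T₁ · e^{μβ} = 350 × 5.792 = 2030 N.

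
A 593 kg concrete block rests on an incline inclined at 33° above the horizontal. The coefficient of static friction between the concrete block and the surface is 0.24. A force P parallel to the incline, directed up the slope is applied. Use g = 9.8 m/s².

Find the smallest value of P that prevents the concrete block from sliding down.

P_min ≈ 2000 N

The concrete block tends to slide down (tan θ > μ_s), so at the point of impending slip friction acts up-slope at its limit: f = μ_s N.
P is parallel to the surface, so N = m g cos θ = 4870 N.
Along the incline: P + μ_s N = m g sin θ, so P = 3170 − 0.24×4870 = 2000 N.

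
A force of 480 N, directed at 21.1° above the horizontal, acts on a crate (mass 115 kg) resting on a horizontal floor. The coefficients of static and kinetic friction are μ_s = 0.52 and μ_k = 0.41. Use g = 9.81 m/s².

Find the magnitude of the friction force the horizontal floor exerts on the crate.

f ≈ 448 N

N = m g − P sin α = 1128 − 480×sin 21.1° = 955.4 N.
The horizontal driving force is P cos α = 447.8 N, so equilibrium needs friction f = 447.8 N.
μ_s N = 0.52 × 955.4 = 496.8 N.
Since 447.8 N does not exceed the limit, the crate stays at rest and f = 448 N.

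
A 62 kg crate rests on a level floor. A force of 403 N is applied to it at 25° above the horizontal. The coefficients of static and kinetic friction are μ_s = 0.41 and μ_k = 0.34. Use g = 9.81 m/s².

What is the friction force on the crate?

f ≈ 149 N

Vertical equilibrium gives N = m g − P sin α = 437.9 N.
The horizontal driving force is P cos α = 365.2 N, so equilibrium needs friction f = 365.2 N.
μ_s N = 0.41 × 437.9 = 179.5 N.
365.2 > 179.5 N → the crate slides; f = μ_k N = 0.34×437.9 = 149 N.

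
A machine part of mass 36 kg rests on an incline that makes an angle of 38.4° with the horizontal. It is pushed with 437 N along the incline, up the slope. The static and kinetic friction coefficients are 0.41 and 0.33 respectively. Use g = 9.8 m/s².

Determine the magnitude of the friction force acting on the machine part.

f ≈ 91.2 N (down the incline)

Normal force: N = m g cos θ = 36 × 9.8 × cos 38.4° = 276.5 N.
The friction needed for equilibrium is m g sin θ − P = 219.1 − 437 = -217.9 N, measured positive up-slope.
Maximum static friction available: μ_s N = 0.41 × 276.5 = 113.4 N.
|-217.9| exceeds 113.4 N, so the machine part slips up-slope; friction is kinetic, f = μ_k N = 0.33×276.5 = 91.2 N.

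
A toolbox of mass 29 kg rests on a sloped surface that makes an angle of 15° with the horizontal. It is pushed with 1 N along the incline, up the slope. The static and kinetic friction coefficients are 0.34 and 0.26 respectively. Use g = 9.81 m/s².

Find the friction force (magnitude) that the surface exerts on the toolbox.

Perpendicular to the surface, N = m g cos θ = 29·9.81·cos 15° = 274.8 N.
For equilibrium along the incline the friction force must supply f = m g sin θ − P = 73.63 − 1 = 72.63 N (positive meaning up-slope).
The static-friction ceiling is μ_s N = 0.34 × 274.8 = 93.43 N.
Since |72.63| ≤ 93.43 N, no slip — friction simply equals what equilibrium demands.

f ≈ 72.6 N (up the incline)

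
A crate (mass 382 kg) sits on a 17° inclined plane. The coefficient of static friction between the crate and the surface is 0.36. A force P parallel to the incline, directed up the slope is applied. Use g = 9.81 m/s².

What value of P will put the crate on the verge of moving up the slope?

At impending motion up the slope, friction acts down-slope at its limit: f = μ_s N.
P is parallel to the surface, so N = m g cos θ = 3580 N.
Along the incline: P = m g sin θ + μ_s N = 1100 + 0.36×3580 = 2390 N.

P ≈ 2390 N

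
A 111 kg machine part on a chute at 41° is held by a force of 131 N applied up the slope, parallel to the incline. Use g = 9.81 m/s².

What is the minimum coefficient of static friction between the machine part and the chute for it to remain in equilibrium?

μ_s,min ≈ 0.71

N = m g cos θ = 821.8 N.
Friction must make up the shortfall along the incline: f = m g sin θ − P = 714.4 − 131 = 583.4 N.
At the threshold f = μ_s N, so μ_s,min = 583.4/821.8 = 0.71.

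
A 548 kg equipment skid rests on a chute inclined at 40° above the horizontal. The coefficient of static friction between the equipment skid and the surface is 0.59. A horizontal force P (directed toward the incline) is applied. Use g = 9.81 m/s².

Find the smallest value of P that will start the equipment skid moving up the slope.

P ≈ 15200 N

At impending motion up the slope, friction acts down-slope at its limit: f = μ_s N.
Perpendicular to the incline: N = m g cos θ + P sin θ.
Along the incline: P cos θ = m g sin θ + μ_s N = m g sin θ + μ_s (m g cos θ + P sin θ).
Solving, P (cos θ − μ_s sin θ) = m g (sin θ + μ_s cos θ), so P = 548×9.81×(sin 40° + 0.59 cos 40°)/(cos 40° − 0.59 sin 40°) = 5380×1.095/0.3868 = 15200 N.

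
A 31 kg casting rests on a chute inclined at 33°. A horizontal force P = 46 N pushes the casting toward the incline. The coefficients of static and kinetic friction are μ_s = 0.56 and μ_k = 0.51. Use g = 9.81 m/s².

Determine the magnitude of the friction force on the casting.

Resolve perpendicular to the incline: N = m g cos θ + P sin θ = 31×9.81×cos 33° + 46×sin 33° = 280.1 N.
Parallel to the incline: P cos θ − m g sin θ = 38.58 − 165.6 = -127.1 N; the friction needed to balance this is 127.1 N acting up the slope.
Maximum static friction: μ_s N = 0.56 × 280.1 = 156.9 N.
|f_req| = 127.1 ≤ 156.9 N → the casting is in equilibrium; friction equals the required value.

f ≈ 127 N (up the incline)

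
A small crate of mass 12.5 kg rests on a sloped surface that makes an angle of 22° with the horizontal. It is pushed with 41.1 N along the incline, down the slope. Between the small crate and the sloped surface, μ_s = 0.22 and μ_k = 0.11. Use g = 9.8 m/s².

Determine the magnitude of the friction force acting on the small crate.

f ≈ 12.5 N (up the incline)

Normal force: N = m g cos θ = 12.5 × 9.8 × cos 22° = 113.6 N.
Parallel to the incline, ΣF = 0 gives f = m g sin θ + P = 45.89 + 41.1 = 86.99 N (up-slope positive).
Static friction can supply at most μ_s N = 24.99 N.
Since |86.99| > 24.99 N, static friction cannot hold it; the small crate slides down the incline and kinetic friction applies: f = μ_k N = 0.11 × 113.6 = 12.5 N.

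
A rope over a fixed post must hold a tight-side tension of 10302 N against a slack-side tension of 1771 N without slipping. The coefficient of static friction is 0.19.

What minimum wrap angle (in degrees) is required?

β_min ≈ 531°

T₂/T₁ = e^{μβ} → β = ln(T₂/T₁)/μ.
β = ln(10302/1771)/0.19 = 1.761/0.19 = 9.267 rad.
In degrees: β = 9.267 × 180/π = 531°.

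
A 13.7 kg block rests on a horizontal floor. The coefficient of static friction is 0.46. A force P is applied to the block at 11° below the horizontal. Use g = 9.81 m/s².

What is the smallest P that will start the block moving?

N = m g + P sin α (the push presses the block into the horizontal floor).
At impending slip, P cos α = μ_s N = μ_s (m g + P sin α).
Solving: P (cos α − μ_s sin α) = μ_s m g → P = 0.46×134/(cos 11° − 0.46 sin 11°) = 61.8/0.8939 = 69.2 N.

P ≈ 69.2 N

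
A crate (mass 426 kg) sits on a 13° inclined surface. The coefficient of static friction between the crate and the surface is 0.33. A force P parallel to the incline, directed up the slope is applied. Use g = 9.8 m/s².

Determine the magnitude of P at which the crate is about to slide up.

P ≈ 2280 N

At impending motion up the slope, friction acts down-slope at its limit: f = μ_s N.
P is parallel to the surface, so N = m g cos θ = 4070 N.
Along the incline: P = m g sin θ + μ_s N = 939 + 0.33×4070 = 2280 N.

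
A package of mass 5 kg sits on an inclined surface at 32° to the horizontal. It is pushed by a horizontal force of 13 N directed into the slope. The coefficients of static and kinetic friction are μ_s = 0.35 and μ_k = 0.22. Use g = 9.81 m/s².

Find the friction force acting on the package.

f ≈ 15 N (up the incline)

The horizontal push has a component P sin θ into the surface, so N = m g cos θ + P sin θ = 41.6 + 6.889 = 48.49 N.
Parallel to the incline: P cos θ − m g sin θ = 11.02 − 25.99 = -14.97 N; the friction needed to balance this is 14.97 N acting up the slope.
The limit of static friction is μ_s N = 16.97 N.
Since 14.97 N is within the 16.97 N limit, the package stays put and friction is exactly 15 N.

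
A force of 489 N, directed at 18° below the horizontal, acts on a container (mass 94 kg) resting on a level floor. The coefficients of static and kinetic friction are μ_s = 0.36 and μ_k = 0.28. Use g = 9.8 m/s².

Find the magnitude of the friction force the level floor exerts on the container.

Vertical equilibrium gives N = m g + P sin α = 1072 N.
The horizontal driving force is P cos α = 465.1 N, so equilibrium needs friction f = 465.1 N.
μ_s N = 0.36 × 1072 = 386 N.
465.1 > 386 N → the container slides; f = μ_k N = 0.28×1072 = 300 N.

f ≈ 300 N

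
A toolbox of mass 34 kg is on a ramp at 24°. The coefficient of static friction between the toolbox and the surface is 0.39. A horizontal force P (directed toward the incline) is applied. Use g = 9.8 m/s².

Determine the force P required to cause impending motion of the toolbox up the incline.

At impending motion up the slope, friction acts down-slope at its limit: f = μ_s N.
Perpendicular to the incline: N = m g cos θ + P sin θ.
Along the incline: P cos θ = m g sin θ + μ_s N = m g sin θ + μ_s (m g cos θ + P sin θ).
Solving, P (cos θ − μ_s sin θ) = m g (sin θ + μ_s cos θ), so P = 34×9.8×(sin 24° + 0.39 cos 24°)/(cos 24° − 0.39 sin 24°) = 333×0.763/0.7549 = 337 N.

P ≈ 337 N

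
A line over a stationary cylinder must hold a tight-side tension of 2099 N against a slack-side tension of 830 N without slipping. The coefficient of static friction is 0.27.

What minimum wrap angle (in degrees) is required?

β_min ≈ 197°

T₂/T₁ = e^{μβ} → β = ln(T₂/T₁)/μ.
β = ln(2099/830)/0.27 = 0.9278/0.27 = 3.436 rad.
In degrees: β = 3.436 × 180/π = 197°.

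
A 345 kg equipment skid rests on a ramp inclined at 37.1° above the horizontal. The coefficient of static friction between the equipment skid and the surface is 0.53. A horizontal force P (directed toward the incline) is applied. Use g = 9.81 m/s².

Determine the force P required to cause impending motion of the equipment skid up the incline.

P ≈ 7270 N

At impending motion up the slope, friction acts down-slope at its limit: f = μ_s N.
Perpendicular to the incline: N = m g cos θ + P sin θ.
Along the incline: P cos θ = m g sin θ + μ_s N = m g sin θ + μ_s (m g cos θ + P sin θ).
Solving, P (cos θ − μ_s sin θ) = m g (sin θ + μ_s cos θ), so P = 345×9.81×(sin 37.1° + 0.53 cos 37.1°)/(cos 37.1° − 0.53 sin 37.1°) = 3380×1.026/0.4779 = 7270 N.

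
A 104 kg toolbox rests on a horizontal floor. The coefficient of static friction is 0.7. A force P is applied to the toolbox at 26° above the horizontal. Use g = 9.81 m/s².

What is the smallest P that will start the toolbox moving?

P ≈ 592 N

N = m g − P sin α (the pull lifts the toolbox).
At impending slip, P cos α = μ_s N = μ_s (m g − P sin α).
Solving: P (cos α + μ_s sin α) = μ_s m g → P = 0.7×1020/(cos 26° + 0.7 sin 26°) = 714/1.206 = 592 N.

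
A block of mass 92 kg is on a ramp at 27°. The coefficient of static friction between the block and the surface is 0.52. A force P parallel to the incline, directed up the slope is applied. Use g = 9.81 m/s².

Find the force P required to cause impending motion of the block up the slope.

P ≈ 828 N

At impending motion up the slope, friction acts down-slope at its limit: f = μ_s N.
P is parallel to the surface, so N = m g cos θ = 804 N.
Along the incline: P = m g sin θ + μ_s N = 410 + 0.52×804 = 828 N.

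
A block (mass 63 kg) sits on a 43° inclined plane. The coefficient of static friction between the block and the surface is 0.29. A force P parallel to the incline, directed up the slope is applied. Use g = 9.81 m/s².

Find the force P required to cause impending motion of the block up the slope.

P ≈ 553 N

At impending motion up the slope, friction acts down-slope at its limit: f = μ_s N.
P is parallel to the surface, so N = m g cos θ = 452 N.
Along the incline: P = m g sin θ + μ_s N = 421 + 0.29×452 = 553 N.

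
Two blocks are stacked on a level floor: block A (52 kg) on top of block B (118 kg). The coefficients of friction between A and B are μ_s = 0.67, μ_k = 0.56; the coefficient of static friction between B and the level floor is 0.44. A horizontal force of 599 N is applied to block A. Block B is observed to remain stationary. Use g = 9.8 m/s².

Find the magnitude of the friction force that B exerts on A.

f ≈ 285 N

Normal force at the A–B interface: N₁ = m_A g = 509.6 N.
Maximum static friction on A from B: μ_s N₁ = 0.67×509.6 = 341.4 N.
P = 599 N exceeds that limit, so A slips over B and the interface friction becomes kinetic: f₁ = μ_k N₁ = 0.56×509.6 = 285 N.
By Newton's third law B feels 285 N forward from A. With B stationary, the floor's static friction on B balances it: f₂ = 285 N (well within μ_s(m_A+m_B)g = 733 N).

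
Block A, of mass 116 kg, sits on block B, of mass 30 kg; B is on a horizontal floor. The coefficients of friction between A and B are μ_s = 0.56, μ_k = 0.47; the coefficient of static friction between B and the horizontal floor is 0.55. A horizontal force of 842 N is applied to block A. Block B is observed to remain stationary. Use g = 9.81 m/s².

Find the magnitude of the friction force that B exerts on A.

f ≈ 535 N

Between the blocks, N₁ = m_A g = 1138 N.
So the A–B interface can sustain at most μ_s N₁ = 637.3 N of static friction.
Since P = 842 N > 637.3 N, A slides on B; the A–B friction is kinetic: f₁ = μ_k N₁ = 0.47×1138 = 535 N.
B experiences an equal 535 N forward from A (third law). B is in equilibrium, so the floor supplies f₂ = 535 N of static friction (limit μ_s(m_A+m_B)g = 787.7 N, not exceeded).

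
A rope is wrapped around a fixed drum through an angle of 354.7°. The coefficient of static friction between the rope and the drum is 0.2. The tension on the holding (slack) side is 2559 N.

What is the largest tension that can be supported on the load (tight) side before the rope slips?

T_max ≈ 8830 N

At impending slip the capstan equation gives T₂/T₁ = e^{μβ} with β in radians.
β = 354.7° × π/180 = 6.191 rad.
e^{μβ} = e^{0.2×6.191} = 3.449.
T₂ = T₁ · e^{μβ} = 2559 × 3.449 = 8830 N.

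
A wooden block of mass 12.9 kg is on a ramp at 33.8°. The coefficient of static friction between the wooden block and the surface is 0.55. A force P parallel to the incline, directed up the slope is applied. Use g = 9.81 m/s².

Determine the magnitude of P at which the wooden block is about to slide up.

P ≈ 128 N

At impending motion up the slope, friction acts down-slope at its limit: f = μ_s N.
P is parallel to the surface, so N = m g cos θ = 105 N.
Along the incline: P = m g sin θ + μ_s N = 70.4 + 0.55×105 = 128 N.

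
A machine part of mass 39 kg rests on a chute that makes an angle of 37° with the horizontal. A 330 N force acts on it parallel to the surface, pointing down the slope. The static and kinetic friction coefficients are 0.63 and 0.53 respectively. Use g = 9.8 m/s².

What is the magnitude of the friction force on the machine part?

f ≈ 162 N (up the incline)

The normal reaction is N = m g cos θ = 305.2 N.
The friction needed for equilibrium is m g sin θ + P = 230 + 330 = 560 N, measured positive up-slope.
Maximum static friction available: μ_s N = 0.63 × 305.2 = 192.3 N.
|560| exceeds 192.3 N, so the machine part slips down-slope; friction is kinetic, f = μ_k N = 0.53×305.2 = 162 N.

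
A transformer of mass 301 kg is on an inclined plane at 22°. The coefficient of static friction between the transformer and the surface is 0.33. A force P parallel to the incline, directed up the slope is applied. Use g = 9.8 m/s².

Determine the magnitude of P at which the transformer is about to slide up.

P ≈ 2010 N

At impending motion up the slope, friction acts down-slope at its limit: f = μ_s N.
P is parallel to the surface, so N = m g cos θ = 2740 N.
Along the incline: P = m g sin θ + μ_s N = 1110 + 0.33×2740 = 2010 N.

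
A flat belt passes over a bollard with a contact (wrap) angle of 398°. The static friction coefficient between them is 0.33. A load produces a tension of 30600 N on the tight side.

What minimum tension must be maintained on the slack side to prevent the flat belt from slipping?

Capstan equation at impending slip: T_tight/T_slack = e^{μβ}.
β = 398° = 6.946 rad; e^{μβ} = e^{0.33×6.946} = 9.898.
T_slack = T_tight / e^{μβ} = 30600 / 9.898 = 3090 N.

T_min ≈ 3090 N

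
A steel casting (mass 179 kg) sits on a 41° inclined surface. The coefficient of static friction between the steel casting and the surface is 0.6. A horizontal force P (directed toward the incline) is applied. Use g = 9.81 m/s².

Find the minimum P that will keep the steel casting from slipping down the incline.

The steel casting tends to slide down (tan θ > μ_s), so at the point of impending slip friction acts up-slope at its limit: f = μ_s N.
Perpendicular to the incline: N = m g cos θ + P sin θ.
Along the incline: P cos θ + μ_s N = m g sin θ, i.e. P cos θ + μ_s (m g cos θ + P sin θ) = m g sin θ.
Solving, P (cos θ + μ_s sin θ) = m g (sin θ − μ_s cos θ), so P = 1760×0.2032/1.148 = 311 N.

P_min ≈ 311 N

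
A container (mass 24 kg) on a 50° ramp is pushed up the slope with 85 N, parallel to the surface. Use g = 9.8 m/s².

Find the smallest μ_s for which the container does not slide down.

μ_s,min ≈ 0.63

N = m g cos θ = 151.2 N.
Friction must make up the shortfall along the incline: f = m g sin θ − P = 180.2 − 85 = 95.17 N.
At the threshold f = μ_s N, so μ_s,min = 95.17/151.2 = 0.63.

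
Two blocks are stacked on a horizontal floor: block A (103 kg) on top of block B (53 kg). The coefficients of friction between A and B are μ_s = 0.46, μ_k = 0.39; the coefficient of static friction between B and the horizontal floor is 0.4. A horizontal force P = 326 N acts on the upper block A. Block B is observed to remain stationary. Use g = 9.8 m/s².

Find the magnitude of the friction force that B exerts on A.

Normal force at the A–B interface: N₁ = m_A g = 1009 N.
Maximum static friction on A from B: μ_s N₁ = 0.46×1009 = 464.3 N.
Since P = 326 N ≤ 464.3 N, A does not slip on B; friction on A equals P = 326 N.
By Newton's third law B feels 326 N forward from A. With B stationary, the floor's static friction on B balances it: f₂ = 326 N (well within μ_s(m_A+m_B)g = 611.5 N).

f ≈ 326 N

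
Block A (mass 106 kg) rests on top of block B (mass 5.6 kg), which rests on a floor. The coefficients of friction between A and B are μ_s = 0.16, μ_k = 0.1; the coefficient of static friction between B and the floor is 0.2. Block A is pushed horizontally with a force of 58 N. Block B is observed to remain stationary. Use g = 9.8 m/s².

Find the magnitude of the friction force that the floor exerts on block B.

Between the blocks, N₁ = m_A g = 1039 N.
Maximum static friction on A from B: μ_s N₁ = 0.16×1039 = 166.2 N.
Since P = 58 N ≤ 166.2 N, A does not slip on B; friction on A equals P = 58 N.
By Newton's third law B feels 58 N forward from A. With B stationary, the floor's static friction on B balances it: f₂ = 58 N (well within μ_s(m_A+m_B)g = 218.7 N).

f ≈ 58 N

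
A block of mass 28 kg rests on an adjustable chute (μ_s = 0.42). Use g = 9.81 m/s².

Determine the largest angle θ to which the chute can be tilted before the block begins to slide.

θ_max ≈ 22.8°

At the slip threshold, m g sin θ = μ_s · m g cos θ, so tan θ = μ_s.
θ_max = arctan(0.42) = 22.8°.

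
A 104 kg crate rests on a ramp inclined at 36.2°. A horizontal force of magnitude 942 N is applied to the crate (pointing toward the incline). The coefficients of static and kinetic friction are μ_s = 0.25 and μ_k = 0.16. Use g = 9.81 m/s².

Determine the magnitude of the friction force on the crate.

The horizontal push has a component P sin θ into the surface, so N = m g cos θ + P sin θ = 823.3 + 556.4 = 1380 N.
Along the incline, the net driving force (taking up-slope positive) is P cos θ − m g sin θ = 760.2 − 602.6 = 157.6 N, so equilibrium requires friction f = -157.6 N (down-slope).
Maximum static friction: μ_s N = 0.25 × 1380 = 344.9 N.
|f_req| = 157.6 ≤ 344.9 N → the crate is in equilibrium; friction equals the required value.

f ≈ 158 N (down the incline)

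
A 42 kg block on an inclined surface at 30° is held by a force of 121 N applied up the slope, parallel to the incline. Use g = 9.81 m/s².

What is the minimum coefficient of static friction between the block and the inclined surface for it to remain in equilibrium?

μ_s,min ≈ 0.238

N = m g cos θ = 356.8 N.
Friction must make up the shortfall along the incline: f = m g sin θ − P = 206 − 121 = 85.01 N.
At the threshold f = μ_s N, so μ_s,min = 85.01/356.8 = 0.238.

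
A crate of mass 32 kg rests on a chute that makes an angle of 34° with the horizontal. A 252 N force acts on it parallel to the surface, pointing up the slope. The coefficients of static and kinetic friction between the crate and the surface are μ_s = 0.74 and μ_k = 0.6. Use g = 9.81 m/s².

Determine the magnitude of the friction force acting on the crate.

f ≈ 76.5 N (down the incline)

The normal reaction is N = m g cos θ = 260.3 N.
For equilibrium along the incline the friction force must supply f = m g sin θ − P = 175.5 − 252 = -76.46 N (positive meaning up-slope).
Static friction can supply at most μ_s N = 192.6 N.
Since |-76.46| ≤ 192.6 N, no slip — friction simply equals what equilibrium demands.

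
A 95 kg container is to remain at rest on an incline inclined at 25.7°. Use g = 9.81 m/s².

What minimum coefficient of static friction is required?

At the slip threshold m g sin θ = μ_s m g cos θ, so μ_s,min = tan θ.
μ_s,min = tan 25.7° = 0.481.

μ_s,min ≈ 0.481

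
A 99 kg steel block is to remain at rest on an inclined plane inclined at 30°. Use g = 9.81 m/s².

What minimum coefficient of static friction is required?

μ_s,min ≈ 0.577

At the slip threshold m g sin θ = μ_s m g cos θ, so μ_s,min = tan θ.
μ_s,min = tan 30° = 0.577.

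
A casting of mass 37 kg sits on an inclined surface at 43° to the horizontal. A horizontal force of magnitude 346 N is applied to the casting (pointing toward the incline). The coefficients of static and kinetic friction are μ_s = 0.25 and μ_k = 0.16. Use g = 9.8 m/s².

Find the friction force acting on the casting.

Resolve perpendicular to the incline: N = m g cos θ + P sin θ = 37×9.8×cos 43° + 346×sin 43° = 501.2 N.
Along the incline, the net driving force (taking up-slope positive) is P cos θ − m g sin θ = 253 − 247.3 = 5.756 N, so equilibrium requires friction f = -5.756 N (down-slope).
Maximum static friction: μ_s N = 0.25 × 501.2 = 125.3 N.
|f_req| = 5.756 ≤ 125.3 N → the casting is in equilibrium; friction equals the required value.

f ≈ 5.76 N (down the incline)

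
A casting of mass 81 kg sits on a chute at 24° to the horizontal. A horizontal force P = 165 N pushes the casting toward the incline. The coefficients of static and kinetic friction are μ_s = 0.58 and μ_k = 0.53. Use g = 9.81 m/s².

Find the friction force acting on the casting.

The horizontal push has a component P sin θ into the surface, so N = m g cos θ + P sin θ = 725.9 + 67.11 = 793 N.
Parallel to the incline: P cos θ − m g sin θ = 150.7 − 323.2 = -172.5 N; the friction needed to balance this is 172.5 N acting up the slope.
Maximum static friction: μ_s N = 0.58 × 793 = 460 N.
Since 172.5 N is within the 460 N limit, the casting stays put and friction is exactly 172 N.

f ≈ 172 N (up the incline)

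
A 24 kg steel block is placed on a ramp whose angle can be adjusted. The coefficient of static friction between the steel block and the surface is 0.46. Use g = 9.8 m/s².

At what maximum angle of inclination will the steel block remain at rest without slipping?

At the slip threshold, m g sin θ = μ_s · m g cos θ, so tan θ = μ_s.
θ_max = arctan(0.46) = 24.7°.

θ_max ≈ 24.7°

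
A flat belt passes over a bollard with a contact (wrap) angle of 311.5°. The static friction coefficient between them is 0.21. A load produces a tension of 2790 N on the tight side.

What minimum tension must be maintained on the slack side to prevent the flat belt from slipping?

Capstan equation at impending slip: T_tight/T_slack = e^{μβ}.
β = 311.5° = 5.437 rad; e^{μβ} = e^{0.21×5.437} = 3.132.
T_slack = T_tight / e^{μβ} = 2790 / 3.132 = 891 N.

T_min ≈ 891 N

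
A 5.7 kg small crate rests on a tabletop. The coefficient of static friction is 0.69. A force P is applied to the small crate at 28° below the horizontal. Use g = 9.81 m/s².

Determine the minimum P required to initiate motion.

P ≈ 69 N

N = m g + P sin α (the push presses the small crate into the tabletop).
At impending slip, P cos α = μ_s N = μ_s (m g + P sin α).
Solving: P (cos α − μ_s sin α) = μ_s m g → P = 0.69×55.9/(cos 28° − 0.69 sin 28°) = 38.6/0.559 = 69 N.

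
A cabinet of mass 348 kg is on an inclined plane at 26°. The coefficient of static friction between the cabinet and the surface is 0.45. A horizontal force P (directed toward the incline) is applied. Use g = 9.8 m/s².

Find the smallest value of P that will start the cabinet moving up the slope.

At impending motion up the slope, friction acts down-slope at its limit: f = μ_s N.
Perpendicular to the incline: N = m g cos θ + P sin θ.
Along the incline: P cos θ = m g sin θ + μ_s N = m g sin θ + μ_s (m g cos θ + P sin θ).
Solving, P (cos θ − μ_s sin θ) = m g (sin θ + μ_s cos θ), so P = 348×9.8×(sin 26° + 0.45 cos 26°)/(cos 26° − 0.45 sin 26°) = 3410×0.8428/0.7015 = 4100 N.

P ≈ 4100 N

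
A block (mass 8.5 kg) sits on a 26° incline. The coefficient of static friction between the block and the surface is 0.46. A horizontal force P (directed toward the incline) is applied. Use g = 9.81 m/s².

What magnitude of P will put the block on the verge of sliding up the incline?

At impending motion up the slope, friction acts down-slope at its limit: f = μ_s N.
Perpendicular to the incline: N = m g cos θ + P sin θ.
Along the incline: P cos θ = m g sin θ + μ_s N = m g sin θ + μ_s (m g cos θ + P sin θ).
Solving, P (cos θ − μ_s sin θ) = m g (sin θ + μ_s cos θ), so P = 8.5×9.81×(sin 26° + 0.46 cos 26°)/(cos 26° − 0.46 sin 26°) = 83.4×0.8518/0.6971 = 102 N.

P ≈ 102 N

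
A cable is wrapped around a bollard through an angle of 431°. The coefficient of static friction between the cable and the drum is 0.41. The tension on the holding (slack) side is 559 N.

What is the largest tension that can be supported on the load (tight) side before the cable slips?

T_max ≈ 12200 N

At impending slip the capstan equation gives T₂/T₁ = e^{μβ} with β in radians.
β = 431° × π/180 = 7.522 rad.
e^{μβ} = e^{0.41×7.522} = 21.85.
T₂ = T₁ · e^{μβ} = 559 × 21.85 = 12200 N.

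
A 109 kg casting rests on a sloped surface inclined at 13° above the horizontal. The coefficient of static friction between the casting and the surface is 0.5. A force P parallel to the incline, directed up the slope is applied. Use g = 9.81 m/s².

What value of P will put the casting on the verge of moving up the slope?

At impending motion up the slope, friction acts down-slope at its limit: f = μ_s N.
P is parallel to the surface, so N = m g cos θ = 1040 N.
Along the incline: P = m g sin θ + μ_s N = 241 + 0.5×1040 = 761 N.

P ≈ 761 N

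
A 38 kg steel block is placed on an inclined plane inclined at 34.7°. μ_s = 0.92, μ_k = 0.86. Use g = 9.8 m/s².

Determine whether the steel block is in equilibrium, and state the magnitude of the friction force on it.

f ≈ 212 N

N = m g cos θ = 306 N.
Down-slope weight component: m g sin θ = 212 N.
μ_s N = 282 N.
212 ≤ 282 N, so it stays put; friction = 212 N.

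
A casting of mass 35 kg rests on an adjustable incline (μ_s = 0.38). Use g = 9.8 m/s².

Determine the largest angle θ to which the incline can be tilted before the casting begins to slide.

θ_max ≈ 20.8°

At the slip threshold, m g sin θ = μ_s · m g cos θ, so tan θ = μ_s.
θ_max = arctan(0.38) = 20.8°.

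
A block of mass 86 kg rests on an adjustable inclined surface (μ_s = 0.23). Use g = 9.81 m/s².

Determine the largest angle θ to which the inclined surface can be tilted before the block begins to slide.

At the slip threshold, m g sin θ = μ_s · m g cos θ, so tan θ = μ_s.
θ_max = arctan(0.23) = 13°.

θ_max ≈ 13°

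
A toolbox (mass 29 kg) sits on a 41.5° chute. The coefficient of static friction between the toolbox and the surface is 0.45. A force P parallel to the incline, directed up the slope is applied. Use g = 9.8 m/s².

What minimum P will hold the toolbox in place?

P_min ≈ 92.5 N

The toolbox tends to slide down (tan θ > μ_s), so at the point of impending slip friction acts up-slope at its limit: f = μ_s N.
P is parallel to the surface, so N = m g cos θ = 213 N.
Along the incline: P + μ_s N = m g sin θ, so P = 188 − 0.45×213 = 92.5 N.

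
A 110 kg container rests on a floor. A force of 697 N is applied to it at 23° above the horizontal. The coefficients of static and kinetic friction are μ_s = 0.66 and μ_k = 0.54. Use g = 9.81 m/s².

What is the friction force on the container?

Vertical equilibrium gives N = m g − P sin α = 806.8 N.
For equilibrium, f = P cos α = 697×cos 23° = 641.6 N.
μ_s N = 0.66 × 806.8 = 532.5 N.
The required friction exceeds μ_s N, so the container moves and f = μ_k N = 436 N.

f ≈ 436 N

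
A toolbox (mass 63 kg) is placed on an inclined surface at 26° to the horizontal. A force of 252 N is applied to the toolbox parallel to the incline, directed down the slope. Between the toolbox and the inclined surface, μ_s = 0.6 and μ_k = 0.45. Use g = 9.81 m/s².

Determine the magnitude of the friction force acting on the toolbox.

f ≈ 250 N (up the incline)

The normal reaction is N = m g cos θ = 555.5 N.
The friction needed for equilibrium is m g sin θ + P = 270.9 + 252 = 522.9 N, measured positive up-slope.
The static-friction ceiling is μ_s N = 0.6 × 555.5 = 333.3 N.
|522.9| exceeds 333.3 N, so the toolbox slips down-slope; friction is kinetic, f = μ_k N = 0.45×555.5 = 250 N.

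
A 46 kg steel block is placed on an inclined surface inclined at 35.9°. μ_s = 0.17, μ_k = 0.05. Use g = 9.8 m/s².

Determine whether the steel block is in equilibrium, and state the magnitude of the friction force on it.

f ≈ 18.3 N

N = m g cos θ = 365 N.
Down-slope weight component: m g sin θ = 264 N.
μ_s N = 62.1 N.
264 > 62.1 N, so it slides; kinetic friction f = μ_k N = 0.05×365 = 18.3 N.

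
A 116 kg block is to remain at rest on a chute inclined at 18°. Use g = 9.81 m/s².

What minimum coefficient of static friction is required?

μ_s,min ≈ 0.325

At the slip threshold m g sin θ = μ_s m g cos θ, so μ_s,min = tan θ.
μ_s,min = tan 18° = 0.325.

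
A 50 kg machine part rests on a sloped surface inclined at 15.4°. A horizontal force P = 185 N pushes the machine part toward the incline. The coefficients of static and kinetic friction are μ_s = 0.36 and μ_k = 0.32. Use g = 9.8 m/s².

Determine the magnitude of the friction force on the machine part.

f ≈ 48.2 N (down the incline)

Resolve perpendicular to the incline: N = m g cos θ + P sin θ = 50×9.8×cos 15.4° + 185×sin 15.4° = 521.5 N.
Along the incline, the net driving force (taking up-slope positive) is P cos θ − m g sin θ = 178.4 − 130.1 = 48.24 N, so equilibrium requires friction f = -48.24 N (down-slope).
The limit of static friction is μ_s N = 187.8 N.
|f_req| = 48.24 ≤ 187.8 N → the machine part is in equilibrium; friction equals the required value.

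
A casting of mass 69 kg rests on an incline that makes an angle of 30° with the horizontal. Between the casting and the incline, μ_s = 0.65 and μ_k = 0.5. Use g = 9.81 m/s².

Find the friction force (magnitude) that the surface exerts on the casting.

Normal force: N = m g cos θ = 69 × 9.81 × cos 30° = 586.2 N.
For equilibrium along the incline, friction must balance the weight component: f = m g sin θ = 338.4 N up the slope.
The static-friction ceiling is μ_s N = 0.65 × 586.2 = 381 N.
Since |338.4| ≤ 381 N, static friction is sufficient; f equals the required value, not μ_s N.

f ≈ 338 N (up the incline)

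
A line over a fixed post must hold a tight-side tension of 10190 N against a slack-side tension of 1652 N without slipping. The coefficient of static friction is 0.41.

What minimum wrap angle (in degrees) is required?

β_min ≈ 254°

T₂/T₁ = e^{μβ} → β = ln(T₂/T₁)/μ.
β = ln(10190/1652)/0.41 = 1.819/0.41 = 4.438 rad.
In degrees: β = 4.438 × 180/π = 254°.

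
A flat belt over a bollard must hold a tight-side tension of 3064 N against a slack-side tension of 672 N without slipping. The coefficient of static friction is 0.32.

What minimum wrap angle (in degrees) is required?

β_min ≈ 272°

T₂/T₁ = e^{μβ} → β = ln(T₂/T₁)/μ.
β = ln(3064/672)/0.32 = 1.517/0.32 = 4.741 rad.
In degrees: β = 4.741 × 180/π = 272°.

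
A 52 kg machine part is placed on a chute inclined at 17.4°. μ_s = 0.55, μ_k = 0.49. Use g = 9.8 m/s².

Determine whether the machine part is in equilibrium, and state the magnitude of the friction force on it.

f ≈ 152 N

N = m g cos θ = 486 N.
Down-slope weight component: m g sin θ = 152 N.
μ_s N = 267 N.
152 ≤ 267 N, so it stays put; friction = 152 N.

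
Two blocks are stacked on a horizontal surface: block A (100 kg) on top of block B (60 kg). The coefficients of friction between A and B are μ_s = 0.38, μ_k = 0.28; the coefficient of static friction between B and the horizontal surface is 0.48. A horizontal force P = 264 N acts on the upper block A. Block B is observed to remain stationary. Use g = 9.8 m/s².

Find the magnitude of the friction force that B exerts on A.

Normal force at the A–B interface: N₁ = m_A g = 980 N.
So the A–B interface can sustain at most μ_s N₁ = 372.4 N of static friction.
Since P = 264 N ≤ 372.4 N, A does not slip on B; friction on A equals P = 264 N.
B experiences an equal 264 N forward from A (third law). B is in equilibrium, so the floor supplies f₂ = 264 N of static friction (limit μ_s(m_A+m_B)g = 752.6 N, not exceeded).

f ≈ 264 N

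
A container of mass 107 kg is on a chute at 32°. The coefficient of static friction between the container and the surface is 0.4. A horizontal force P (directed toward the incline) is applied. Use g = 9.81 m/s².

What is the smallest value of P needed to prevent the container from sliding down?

The container tends to slide down (tan θ > μ_s), so at the point of impending slip friction acts up-slope at its limit: f = μ_s N.
Perpendicular to the incline: N = m g cos θ + P sin θ.
Along the incline: P cos θ + μ_s N = m g sin θ, i.e. P cos θ + μ_s (m g cos θ + P sin θ) = m g sin θ.
Solving, P (cos θ + μ_s sin θ) = m g (sin θ − μ_s cos θ), so P = 1050×0.1907/1.06 = 189 N.

P_min ≈ 189 N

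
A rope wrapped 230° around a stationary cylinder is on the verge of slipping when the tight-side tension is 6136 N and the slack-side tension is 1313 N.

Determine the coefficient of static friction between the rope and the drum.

μ ≈ 0.384

T₂/T₁ = e^{μβ} → μ = ln(T₂/T₁)/β.
β = 230° = 4.014 rad.
μ = ln(6136/1313)/4.014 = ln(4.673)/4.014 = 0.384.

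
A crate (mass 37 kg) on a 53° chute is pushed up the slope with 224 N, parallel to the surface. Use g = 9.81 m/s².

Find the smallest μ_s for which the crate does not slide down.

N = m g cos θ = 218.4 N.
Friction must make up the shortfall along the incline: f = m g sin θ − P = 289.9 − 224 = 65.88 N.
At the threshold f = μ_s N, so μ_s,min = 65.88/218.4 = 0.302.

μ_s,min ≈ 0.302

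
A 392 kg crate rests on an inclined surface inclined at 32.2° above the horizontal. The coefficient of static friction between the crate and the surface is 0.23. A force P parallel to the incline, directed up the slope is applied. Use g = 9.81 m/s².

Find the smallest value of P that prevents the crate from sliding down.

P_min ≈ 1300 N

The crate tends to slide down (tan θ > μ_s), so at the point of impending slip friction acts up-slope at its limit: f = μ_s N.
P is parallel to the surface, so N = m g cos θ = 3250 N.
Along the incline: P + μ_s N = m g sin θ, so P = 2050 − 0.23×3250 = 1300 N.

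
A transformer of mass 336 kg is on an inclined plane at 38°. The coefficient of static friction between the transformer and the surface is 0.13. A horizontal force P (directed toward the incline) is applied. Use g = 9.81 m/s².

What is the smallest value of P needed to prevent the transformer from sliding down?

P_min ≈ 1950 N

The transformer tends to slide down (tan θ > μ_s), so at the point of impending slip friction acts up-slope at its limit: f = μ_s N.
Perpendicular to the incline: N = m g cos θ + P sin θ.
Along the incline: P cos θ + μ_s N = m g sin θ, i.e. P cos θ + μ_s (m g cos θ + P sin θ) = m g sin θ.
Solving, P (cos θ + μ_s sin θ) = m g (sin θ − μ_s cos θ), so P = 3300×0.5132/0.868 = 1950 N.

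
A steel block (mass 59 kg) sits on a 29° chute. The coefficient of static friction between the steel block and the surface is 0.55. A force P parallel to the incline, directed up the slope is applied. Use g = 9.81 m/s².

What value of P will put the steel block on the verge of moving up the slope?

At impending motion up the slope, friction acts down-slope at its limit: f = μ_s N.
P is parallel to the surface, so N = m g cos θ = 506 N.
Along the incline: P = m g sin θ + μ_s N = 281 + 0.55×506 = 559 N.

P ≈ 559 N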